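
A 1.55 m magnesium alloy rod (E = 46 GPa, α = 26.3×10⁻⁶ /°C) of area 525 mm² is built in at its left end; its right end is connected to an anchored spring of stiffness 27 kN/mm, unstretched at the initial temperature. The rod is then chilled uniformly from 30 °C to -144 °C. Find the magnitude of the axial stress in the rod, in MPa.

The unrestrained thermal change is αΔT L = 26.3×10⁻⁶ × 174 × 1550 = 7.093 mm.
Let P be the tensile force in the spring. The rod extends elastically by PL/(AE) and the spring stretches by P/k; together these equal δ_free.
So P = δ_free / [L/(AE) + 1/k] = 7.093 / [ 1550/(525×46×10³) + 1/(27×10³) ].
P = 7.093 / 0.0001012 = 70080 N.
σ = P/A = 70080/525 = 133.5 MPa.

σ ≈ 133 MPa (tensile)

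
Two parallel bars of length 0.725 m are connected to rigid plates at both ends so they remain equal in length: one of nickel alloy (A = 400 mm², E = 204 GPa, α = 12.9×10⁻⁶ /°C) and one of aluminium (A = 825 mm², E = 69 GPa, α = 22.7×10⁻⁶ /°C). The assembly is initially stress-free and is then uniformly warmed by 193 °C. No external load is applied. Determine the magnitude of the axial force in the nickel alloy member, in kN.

Both members must finish at the same length. With the larger α, the aluminium tends to over-expand; the plates restrain it, putting the aluminium in compression and the nickel alloy in tension. With no external load the two internal forces are equal and opposite, magnitude P.
Compatibility of the two members (thermal + elastic change equal): (α₁ − α₂)ΔT = P·[1/(A₁E₁) + 1/(A₂E₂)].
|α₁ − α₂|·ΔT = 9.8×10⁻⁶ × 193 = 0.001891.
1/(A₁E₁) + 1/(A₂E₂) = 1/(400×204×10³) + 1/(825×69×10³) = 2.982×10⁻⁸ N⁻¹.
P = 0.001891 / 2.982×10⁻⁸ = 63420 N = 63.42 kN.

P ≈ 63.4 kN (tensile in the nickel alloy)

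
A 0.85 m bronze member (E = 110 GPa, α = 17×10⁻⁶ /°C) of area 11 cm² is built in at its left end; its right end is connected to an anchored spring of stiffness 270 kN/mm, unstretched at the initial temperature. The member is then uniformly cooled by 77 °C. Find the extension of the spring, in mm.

If the spring were absent the member would shorten by αΔT L = 17×10⁻⁶ × 77 × 850 = 1.113 mm.
Let P be the tensile force in the spring. The member extends elastically by PL/(AE) and the spring stretches by P/k; together these equal δ_free.
So P = δ_free / [L/(AE) + 1/k] = 1.113 / [ 850/(1100×110×10³) + 1/(270×10³) ].
P = 1.113 / 1.073×10⁻⁵ = 103700 N.
Spring extension = P/k = 103700/(270×10³) = 0.3841 mm.

δ ≈ 0.384 mm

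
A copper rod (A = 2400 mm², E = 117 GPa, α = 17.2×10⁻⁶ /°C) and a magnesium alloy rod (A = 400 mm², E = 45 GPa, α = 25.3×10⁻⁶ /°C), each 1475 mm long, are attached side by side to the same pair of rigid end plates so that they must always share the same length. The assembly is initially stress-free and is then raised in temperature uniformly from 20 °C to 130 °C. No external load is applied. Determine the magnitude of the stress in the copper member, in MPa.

σ ≈ 6.28 MPa (tensile)

Equilibrium of a rigid end plate with no external load gives equal and opposite internal forces ±P in the two members. Since α_{magnesium alloy} > α_{copper}, heating drives the magnesium alloy into compression and the copper into tension.
Equating the net (thermal + elastic) strains gives |α₁ − α₂|·ΔT = P·[1/(A₁E₁) + 1/(A₂E₂)].
|α₁ − α₂|·ΔT = 8.1×10⁻⁶ × 110 = 0.000891.
1/(A₁E₁) + 1/(A₂E₂) = 1/(2400×117×10³) + 1/(400×45×10³) = 5.912×10⁻⁸ N⁻¹.
P = 0.000891 / 5.912×10⁻⁸ = 15070 N = 15.07 kN.
σ_{copper} = P/A₁ = 15070/2400 = 6.28 MPa, tensile.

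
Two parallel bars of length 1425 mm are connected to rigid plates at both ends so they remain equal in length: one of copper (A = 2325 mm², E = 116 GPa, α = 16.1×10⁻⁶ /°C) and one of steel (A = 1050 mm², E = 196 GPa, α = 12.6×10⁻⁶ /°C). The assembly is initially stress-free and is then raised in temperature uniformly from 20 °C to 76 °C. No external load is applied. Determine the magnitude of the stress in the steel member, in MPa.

Both members must finish at the same length. With the larger α, the copper tends to over-expand; the plates restrain it, putting the copper in compression and the steel in tension. With no external load the two internal forces are equal and opposite, magnitude P.
Equating the net (thermal + elastic) strains gives |α₁ − α₂|·ΔT = P·[1/(A₁E₁) + 1/(A₂E₂)].
|α₁ − α₂|·ΔT = 3.5×10⁻⁶ × 56 = 0.000196.
1/(A₁E₁) + 1/(A₂E₂) = 1/(2325×116×10³) + 1/(1050×196×10³) = 8.567×10⁻⁹ N⁻¹.
P = 0.000196 / 8.567×10⁻⁹ = 22880 N = 22.88 kN.
σ_{steel} = P/A₂ = 22880/1050 = 21.79 MPa, tensile.

σ ≈ 21.8 MPa (tensile)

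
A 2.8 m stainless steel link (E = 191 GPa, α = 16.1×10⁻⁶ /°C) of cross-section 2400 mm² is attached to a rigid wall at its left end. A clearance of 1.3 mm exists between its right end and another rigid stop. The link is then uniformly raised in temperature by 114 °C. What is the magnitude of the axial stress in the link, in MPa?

σ ≈ 262 MPa (compressive)

Unrestrained expansion: δ_free = αΔT L = 16.1×10⁻⁶ × 114 × 2800 = 5.139 mm.
This exceeds the 1.3 mm gap, so the wall pushes back. The portion of expansion that must be recovered elastically is δ_free − gap = 5.139 − 1.3 = 3.839 mm.
Compatibility: PL/(AE) = 3.839 mm, so σ = P/A = E × (3.839/2800) = 261.9 MPa.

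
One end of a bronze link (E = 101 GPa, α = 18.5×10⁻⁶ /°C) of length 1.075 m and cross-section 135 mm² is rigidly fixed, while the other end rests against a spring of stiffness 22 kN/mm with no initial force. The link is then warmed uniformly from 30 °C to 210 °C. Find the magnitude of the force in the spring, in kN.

If the spring were absent the link would lengthen by αΔT L = 18.5×10⁻⁶ × 180 × 1075 = 3.58 mm.
With a force P in the spring, the elastic change of the link is PL/(AE) and that of the spring is P/k; compatibility requires their sum to equal δ_free.
So P = δ_free / [L/(AE) + 1/k] = 3.58 / [ 1075/(135×101×10³) + 1/(22×10³) ].
P = 3.58 / 0.0001243 = 28800 N.

P ≈ 28.8 kN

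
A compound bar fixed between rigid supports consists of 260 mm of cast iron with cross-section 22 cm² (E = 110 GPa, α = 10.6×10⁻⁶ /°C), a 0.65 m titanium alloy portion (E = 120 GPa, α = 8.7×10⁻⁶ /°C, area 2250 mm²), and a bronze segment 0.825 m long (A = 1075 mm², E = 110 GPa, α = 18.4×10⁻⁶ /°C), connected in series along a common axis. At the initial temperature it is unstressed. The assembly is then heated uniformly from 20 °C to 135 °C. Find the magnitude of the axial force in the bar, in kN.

With the walls removed the bar would change length by δ_free = Σ αᵢΔT Lᵢ = 10.6×10⁻⁶×115×260 + 8.7×10⁻⁶×115×650 + 18.4×10⁻⁶×115×825 = 2.713 mm.
Since the ends are fixed, an axial force P builds up, equal in every segment, with P · Σ Lᵢ/(AᵢEᵢ) = δ_free.
The series flexibility is Σ Lᵢ/(AᵢEᵢ) = 260/(2200×110×10³) + 650/(2250×120×10³) + 825/(1075×110×10³) = 1.046×10⁻⁵ mm/N.
So P = 2.713 / 1.046×10⁻⁵ = 259.4 kN, compressive.

P ≈ 259 kN (compressive)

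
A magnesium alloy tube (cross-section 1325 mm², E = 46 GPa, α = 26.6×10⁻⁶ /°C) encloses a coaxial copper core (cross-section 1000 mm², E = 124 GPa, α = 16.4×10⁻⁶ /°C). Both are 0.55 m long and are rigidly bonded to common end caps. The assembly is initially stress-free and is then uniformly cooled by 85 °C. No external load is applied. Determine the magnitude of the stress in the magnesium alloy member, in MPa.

σ ≈ 26.7 MPa (tensile)

Equilibrium of a rigid end plate with no external load gives equal and opposite internal forces ±P in the two members. Since α_{magnesium alloy} > α_{copper}, cooling drives the magnesium alloy into tension and the copper into compression.
Compatibility of the two members (thermal + elastic change equal): (α₁ − α₂)ΔT = P·[1/(A₁E₁) + 1/(A₂E₂)].
|α₁ − α₂|·ΔT = 10.2×10⁻⁶ × 85 = 0.000867.
1/(A₁E₁) + 1/(A₂E₂) = 1/(1325×46×10³) + 1/(1000×124×10³) = 2.447×10⁻⁸ N⁻¹.
P = 0.000867 / 2.447×10⁻⁸ = 35430 N = 35.43 kN.
σ_{magnesium alloy} = P/A₁ = 35430/1325 = 26.74 MPa, tensile.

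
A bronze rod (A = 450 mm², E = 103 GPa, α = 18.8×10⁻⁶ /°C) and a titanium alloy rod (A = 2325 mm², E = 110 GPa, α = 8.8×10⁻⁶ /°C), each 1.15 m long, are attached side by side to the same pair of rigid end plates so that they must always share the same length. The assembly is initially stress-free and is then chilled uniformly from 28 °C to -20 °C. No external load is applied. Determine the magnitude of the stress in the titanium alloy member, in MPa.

Equilibrium of a rigid end plate with no external load gives equal and opposite internal forces ±P in the two members. Since α_{bronze} > α_{titanium alloy}, cooling drives the bronze into tension and the titanium alloy into compression.
Compatibility of the two members (thermal + elastic change equal): (α₁ − α₂)ΔT = P·[1/(A₁E₁) + 1/(A₂E₂)].
|α₁ − α₂|·ΔT = 10×10⁻⁶ × 48 = 0.00048.
1/(A₁E₁) + 1/(A₂E₂) = 1/(450×103×10³) + 1/(2325×110×10³) = 2.549×10⁻⁸ N⁻¹.
So P = 0.00048 / 2.549×10⁻⁸ = 18.83 kN.
σ_{titanium alloy} = P/A₂ = 18830/2325 = 8.101 MPa, compressive.

σ ≈ 8.1 MPa (compressive)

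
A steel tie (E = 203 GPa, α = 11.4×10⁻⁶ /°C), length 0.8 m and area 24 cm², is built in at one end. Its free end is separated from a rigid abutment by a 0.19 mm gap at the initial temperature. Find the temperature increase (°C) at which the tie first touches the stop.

Contact occurs when the free expansion equals the gap: αΔT L = 0.19 mm.
So ΔT = g/(αL) = 0.19/(11.4×10⁻⁶ × 800) = 20.83 °C.

ΔT ≈ 20.8 °C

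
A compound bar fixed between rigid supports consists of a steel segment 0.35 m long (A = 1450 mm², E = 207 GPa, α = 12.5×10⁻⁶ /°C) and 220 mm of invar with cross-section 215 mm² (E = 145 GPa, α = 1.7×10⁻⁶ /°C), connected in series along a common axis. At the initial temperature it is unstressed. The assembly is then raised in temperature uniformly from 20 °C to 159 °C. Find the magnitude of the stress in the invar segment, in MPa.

With the walls removed the bar would change length by δ_free = Σ αᵢΔT Lᵢ = 12.5×10⁻⁶×139×350 + 1.7×10⁻⁶×139×220 = 0.6601 mm.
The rigid supports impose zero overall length change; the single axial force P common to all segments must satisfy P Σ Lᵢ/(AᵢEᵢ) = δ_free.
The series flexibility is Σ Lᵢ/(AᵢEᵢ) = 350/(1450×207×10³) + 220/(215×145×10³) = 8.223×10⁻⁶ mm/N.
P = 0.6601 / 8.223×10⁻⁶ = 80280 N = 80.28 kN, compressive.
σ_{invar} = P / A = 80280 / 215 = 373.4 MPa.

σ ≈ 373 MPa (compressive)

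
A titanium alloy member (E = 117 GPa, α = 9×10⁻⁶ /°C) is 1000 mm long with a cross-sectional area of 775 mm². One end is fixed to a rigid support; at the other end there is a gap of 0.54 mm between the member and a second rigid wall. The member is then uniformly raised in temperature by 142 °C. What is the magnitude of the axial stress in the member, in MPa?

Unrestrained expansion: δ_free = αΔT L = 9×10⁻⁶ × 142 × 1000 = 1.278 mm.
The gap closes (δ_free > 0.54 mm) and the wall then resists a further 1.278 − 0.54 = 0.738 mm of expansion.
So σ = E(δ_free − g)/L = 117×10³ × 0.738/1000 = 86.35 MPa.

σ ≈ 86.3 MPa (compressive)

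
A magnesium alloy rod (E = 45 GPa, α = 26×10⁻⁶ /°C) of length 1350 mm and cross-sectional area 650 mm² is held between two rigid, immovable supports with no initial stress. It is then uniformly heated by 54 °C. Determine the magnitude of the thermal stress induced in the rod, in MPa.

σ ≈ 63.2 MPa (compressive)

With length fixed, the mechanical strain must cancel the thermal strain αΔT = 26×10⁻⁶ × 54 = 1404×10⁻⁶.
The stress required to suppress this strain is σ = Eε = 45×10³ × 1404×10⁻⁶ = 63.18 MPa, compressive since the rod is trying to expand.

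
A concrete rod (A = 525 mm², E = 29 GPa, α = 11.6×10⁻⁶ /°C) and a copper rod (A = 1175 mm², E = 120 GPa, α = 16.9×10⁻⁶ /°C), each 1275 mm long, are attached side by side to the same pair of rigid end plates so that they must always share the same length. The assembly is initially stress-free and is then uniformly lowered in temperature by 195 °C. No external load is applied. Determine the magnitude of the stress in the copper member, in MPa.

σ ≈ 12.1 MPa (tensile)

Both members must finish at the same length. With the larger α, the copper tends to over-contract; the plates restrain it, putting the copper in tension and the concrete in compression. With no external load the two internal forces are equal and opposite, magnitude P.
Compatibility of the two members (thermal + elastic change equal): (α₁ − α₂)ΔT = P·[1/(A₁E₁) + 1/(A₂E₂)].
|α₁ − α₂|·ΔT = 5.3×10⁻⁶ × 195 = 0.001033.
1/(A₁E₁) + 1/(A₂E₂) = 1/(525×29×10³) + 1/(1175×120×10³) = 7.277×10⁻⁸ N⁻¹.
P = 0.001033 / 7.277×10⁻⁸ = 14200 N = 14.2 kN.
σ_{copper} = P/A₂ = 14200/1175 = 12.09 MPa, tensile.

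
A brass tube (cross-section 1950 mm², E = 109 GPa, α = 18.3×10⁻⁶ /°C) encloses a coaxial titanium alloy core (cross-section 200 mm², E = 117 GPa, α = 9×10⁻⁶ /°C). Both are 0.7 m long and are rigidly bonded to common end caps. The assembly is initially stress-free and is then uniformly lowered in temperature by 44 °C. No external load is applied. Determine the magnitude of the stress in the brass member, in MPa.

Equilibrium of a rigid end plate with no external load gives equal and opposite internal forces ±P in the two members. Since α_{brass} > α_{titanium alloy}, cooling drives the brass into tension and the titanium alloy into compression.
Equating the net (thermal + elastic) strains gives |α₁ − α₂|·ΔT = P·[1/(A₁E₁) + 1/(A₂E₂)].
|α₁ − α₂|·ΔT = 9.3×10⁻⁶ × 44 = 0.0004092.
1/(A₁E₁) + 1/(A₂E₂) = 1/(1950×109×10³) + 1/(200×117×10³) = 4.744×10⁻⁸ N⁻¹.
P = 0.0004092 / 4.744×10⁻⁸ = 8626 N = 8.626 kN.
σ_{brass} = P/A₁ = 8626/1950 = 4.423 MPa, tensile.

σ ≈ 4.42 MPa (tensile)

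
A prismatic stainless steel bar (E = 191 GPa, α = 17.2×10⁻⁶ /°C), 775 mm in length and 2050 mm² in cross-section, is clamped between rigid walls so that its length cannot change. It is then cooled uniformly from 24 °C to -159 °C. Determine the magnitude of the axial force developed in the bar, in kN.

The ends cannot move, so σ = EαΔT = 191×10³ × 17.2×10⁻⁶ × 183 = 601.2 MPa.
Axial force P = σA = 601.2 × 2050 = 1.232×10⁶ N = 1232 kN, tensile.

P ≈ 1230 kN (tensile)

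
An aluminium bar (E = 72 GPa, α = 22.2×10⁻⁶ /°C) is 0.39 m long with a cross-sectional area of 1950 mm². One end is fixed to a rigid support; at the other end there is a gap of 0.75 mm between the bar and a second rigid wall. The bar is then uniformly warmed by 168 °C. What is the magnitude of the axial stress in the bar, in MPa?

Unrestrained expansion: δ_free = αΔT L = 22.2×10⁻⁶ × 168 × 390 = 1.455 mm.
After closing the 0.75 mm clearance, 1.455 − 0.75 = 0.7045 mm of expansion remains to be suppressed by the wall.
Compatibility: PL/(AE) = 0.7045 mm, so σ = P/A = E × (0.7045/390) = 130.1 MPa.

σ ≈ 130 MPa (compressive)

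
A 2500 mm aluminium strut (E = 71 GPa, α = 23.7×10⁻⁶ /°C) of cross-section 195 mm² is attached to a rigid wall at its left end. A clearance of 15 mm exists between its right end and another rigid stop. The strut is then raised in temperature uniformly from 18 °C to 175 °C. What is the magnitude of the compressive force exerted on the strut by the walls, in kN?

P ≈ 0 kN

If the wall were absent the strut would grow by αΔT L = 23.7×10⁻⁶ × 157 × 2500 = 9.302 mm.
Since δ_free = 9.3 mm is less than the 15 mm gap, the strut never touches the wall. No axial force develops.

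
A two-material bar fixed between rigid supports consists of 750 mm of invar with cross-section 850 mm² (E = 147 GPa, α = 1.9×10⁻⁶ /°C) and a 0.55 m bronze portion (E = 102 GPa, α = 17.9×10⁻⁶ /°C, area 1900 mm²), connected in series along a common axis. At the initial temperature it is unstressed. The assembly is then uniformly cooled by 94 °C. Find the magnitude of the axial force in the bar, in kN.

P ≈ 120 kN (tensile)

With the walls removed the bar would change length by δ_free = Σ αᵢΔT Lᵢ = 1.9×10⁻⁶×94×750 + 17.9×10⁻⁶×94×550 = 1.059 mm.
The rigid supports impose zero overall length change; the single axial force P common to all segments must satisfy P Σ Lᵢ/(AᵢEᵢ) = δ_free.
Σ Lᵢ/(AᵢEᵢ) = 750/(850×147×10³) + 550/(1900×102×10³) = 8.84×10⁻⁶ mm/N.
So P = 1.059 / 8.84×10⁻⁶ = 119.8 kN, tensile.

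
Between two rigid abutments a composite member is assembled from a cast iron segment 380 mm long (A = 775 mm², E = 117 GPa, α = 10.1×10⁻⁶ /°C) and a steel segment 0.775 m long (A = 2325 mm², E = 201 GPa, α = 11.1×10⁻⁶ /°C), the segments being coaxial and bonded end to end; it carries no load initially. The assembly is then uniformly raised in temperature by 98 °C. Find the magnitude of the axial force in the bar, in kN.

Free thermal expansion of the whole bar: Σ αᵢΔT Lᵢ = 10.1×10⁻⁶×98×380 + 11.1×10⁻⁶×98×775 = 1.219 mm.
The rigid supports impose zero overall length change; the single axial force P common to all segments must satisfy P Σ Lᵢ/(AᵢEᵢ) = δ_free.
The series flexibility is Σ Lᵢ/(AᵢEᵢ) = 380/(775×117×10³) + 775/(2325×201×10³) = 5.849×10⁻⁶ mm/N.
Hence P = δ_free / Σ(L/AE) = 1.219/5.849×10⁻⁶ = 208.4 kN (compressive).

P ≈ 208 kN (compressive)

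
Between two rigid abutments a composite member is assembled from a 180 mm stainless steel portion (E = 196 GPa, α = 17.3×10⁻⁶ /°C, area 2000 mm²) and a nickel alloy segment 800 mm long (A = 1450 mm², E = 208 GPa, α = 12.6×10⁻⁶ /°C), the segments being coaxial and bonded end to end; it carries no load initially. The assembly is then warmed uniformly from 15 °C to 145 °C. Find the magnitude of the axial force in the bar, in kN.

Free thermal expansion of the whole bar: Σ αᵢΔT Lᵢ = 17.3×10⁻⁶×130×180 + 12.6×10⁻⁶×130×800 = 1.715 mm.
The walls prevent any net length change, so an axial force P (same in every segment) develops. Compatibility: P · Σ Lᵢ/(AᵢEᵢ) = δ_free.
Σ Lᵢ/(AᵢEᵢ) = 180/(2000×196×10³) + 800/(1450×208×10³) = 3.112×10⁻⁶ mm/N.
So P = 1.715 / 3.112×10⁻⁶ = 551.2 kN, compressive.

P ≈ 551 kN (compressive)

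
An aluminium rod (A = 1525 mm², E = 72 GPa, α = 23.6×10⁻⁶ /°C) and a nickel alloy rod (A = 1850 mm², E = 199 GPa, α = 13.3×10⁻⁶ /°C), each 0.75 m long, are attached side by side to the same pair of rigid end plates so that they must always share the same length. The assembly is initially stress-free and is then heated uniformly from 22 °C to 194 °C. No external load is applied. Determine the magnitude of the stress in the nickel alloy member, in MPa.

Equilibrium of a rigid end plate with no external load gives equal and opposite internal forces ±P in the two members. Since α_{aluminium} > α_{nickel alloy}, heating drives the aluminium into compression and the nickel alloy into tension.
Equating the net (thermal + elastic) strains gives |α₁ − α₂|·ΔT = P·[1/(A₁E₁) + 1/(A₂E₂)].
|α₁ − α₂|·ΔT = 10.3×10⁻⁶ × 172 = 0.001772.
1/(A₁E₁) + 1/(A₂E₂) = 1/(1525×72×10³) + 1/(1850×199×10³) = 1.182×10⁻⁸ N⁻¹.
So P = 0.001772 / 1.182×10⁻⁸ = 149.8 kN.
σ_{nickel alloy} = P/A₂ = 149800/1850 = 80.99 MPa, tensile.

σ ≈ 81 MPa (tensile)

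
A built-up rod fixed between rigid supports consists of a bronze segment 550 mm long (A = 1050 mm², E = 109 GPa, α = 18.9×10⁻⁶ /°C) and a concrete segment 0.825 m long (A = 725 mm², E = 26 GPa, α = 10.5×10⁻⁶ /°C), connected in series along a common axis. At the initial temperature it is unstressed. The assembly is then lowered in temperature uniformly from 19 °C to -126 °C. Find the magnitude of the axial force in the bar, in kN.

Free thermal contraction of the whole bar: Σ αᵢΔT Lᵢ = 18.9×10⁻⁶×145×550 + 10.5×10⁻⁶×145×825 = 2.763 mm.
Since the ends are fixed, an axial force P builds up, equal in every segment, with P · Σ Lᵢ/(AᵢEᵢ) = δ_free.
The series flexibility is Σ Lᵢ/(AᵢEᵢ) = 550/(1050×109×10³) + 825/(725×26×10³) = 4.857×10⁻⁵ mm/N.
So P = 2.763 / 4.857×10⁻⁵ = 56.89 kN, tensile.

P ≈ 56.9 kN (tensile)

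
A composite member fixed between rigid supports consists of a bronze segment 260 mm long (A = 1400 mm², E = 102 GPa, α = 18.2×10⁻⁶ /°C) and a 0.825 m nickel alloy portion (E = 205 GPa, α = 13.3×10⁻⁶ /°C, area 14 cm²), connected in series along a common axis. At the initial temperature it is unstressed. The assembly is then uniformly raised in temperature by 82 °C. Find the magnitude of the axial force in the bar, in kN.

P ≈ 274 kN (compressive)

Free thermal expansion of the whole bar: Σ αᵢΔT Lᵢ = 18.2×10⁻⁶×82×260 + 13.3×10⁻⁶×82×825 = 1.288 mm.
The rigid supports impose zero overall length change; the single axial force P common to all segments must satisfy P Σ Lᵢ/(AᵢEᵢ) = δ_free.
Σ Lᵢ/(AᵢEᵢ) = 260/(1400×102×10³) + 825/(1400×205×10³) = 4.695×10⁻⁶ mm/N.
Hence P = δ_free / Σ(L/AE) = 1.288/4.695×10⁻⁶ = 274.3 kN (compressive).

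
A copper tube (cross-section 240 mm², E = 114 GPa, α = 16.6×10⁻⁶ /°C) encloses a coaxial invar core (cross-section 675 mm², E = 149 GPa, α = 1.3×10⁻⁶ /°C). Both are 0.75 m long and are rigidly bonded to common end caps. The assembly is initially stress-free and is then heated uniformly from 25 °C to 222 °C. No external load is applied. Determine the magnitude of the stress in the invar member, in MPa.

The copper has the larger α, so on heating it would change length more than the invar if both were free. The rigid plates force a common final length, so the copper is put into compression and the invar into tension, with equal and opposite forces P (no external load).
Setting the final lengths equal and cancelling L: (α₁ − α₂)ΔT = P/(A₁E₁) + P/(A₂E₂).
|α₁ − α₂|·ΔT = 15.3×10⁻⁶ × 197 = 0.003014.
1/(A₁E₁) + 1/(A₂E₂) = 1/(240×114×10³) + 1/(675×149×10³) = 4.649×10⁻⁸ N⁻¹.
So P = 0.003014 / 4.649×10⁻⁸ = 64.83 kN.
σ_{invar} = P/A₂ = 64830/675 = 96.04 MPa, tensile.

σ ≈ 96 MPa (tensile)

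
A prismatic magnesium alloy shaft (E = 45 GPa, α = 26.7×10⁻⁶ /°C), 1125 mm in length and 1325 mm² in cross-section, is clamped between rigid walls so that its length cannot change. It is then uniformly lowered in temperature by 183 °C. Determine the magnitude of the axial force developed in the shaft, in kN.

The ends cannot move, so σ = EαΔT = 45×10³ × 26.7×10⁻⁶ × 183 = 219.9 MPa.
P = AEαΔT = 1325 × 45×10³ × 26.7×10⁻⁶ × 183 = 291.3 kN (tensile).

P ≈ 291 kN (tensile)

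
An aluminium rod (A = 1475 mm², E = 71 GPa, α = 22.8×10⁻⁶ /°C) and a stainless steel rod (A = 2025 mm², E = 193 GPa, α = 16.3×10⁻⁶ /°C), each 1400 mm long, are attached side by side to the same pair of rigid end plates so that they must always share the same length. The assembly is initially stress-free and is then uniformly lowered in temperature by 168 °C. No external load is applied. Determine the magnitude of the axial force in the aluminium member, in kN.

Equilibrium of a rigid end plate with no external load gives equal and opposite internal forces ±P in the two members. Since α_{aluminium} > α_{stainless steel}, cooling drives the aluminium into tension and the stainless steel into compression.
Equating the net (thermal + elastic) strains gives |α₁ − α₂|·ΔT = P·[1/(A₁E₁) + 1/(A₂E₂)].
|α₁ − α₂|·ΔT = 6.5×10⁻⁶ × 168 = 0.001092.
1/(A₁E₁) + 1/(A₂E₂) = 1/(1475×71×10³) + 1/(2025×193×10³) = 1.211×10⁻⁸ N⁻¹.
So P = 0.001092 / 1.211×10⁻⁸ = 90.19 kN.

P ≈ 90.2 kN (tensile in the aluminium)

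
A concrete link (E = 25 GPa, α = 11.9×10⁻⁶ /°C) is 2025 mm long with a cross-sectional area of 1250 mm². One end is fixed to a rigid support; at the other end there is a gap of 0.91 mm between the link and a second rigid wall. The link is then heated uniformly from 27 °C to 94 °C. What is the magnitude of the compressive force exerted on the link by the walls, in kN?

P ≈ 10.9 kN

Free thermal elongation = αΔT L = 11.9×10⁻⁶ × 67 × 2025 = 1.615 mm.
This exceeds the 0.91 mm gap, so the wall pushes back. The portion of expansion that must be recovered elastically is δ_free − gap = 1.615 − 0.91 = 0.7045 mm.
Compatibility: PL/(AE) = 0.7045 mm, so σ = P/A = E × (0.7045/2025) = 8.698 MPa.
Force on the wall = σA = 8.698 × 1250 mm² = 10.87 kN.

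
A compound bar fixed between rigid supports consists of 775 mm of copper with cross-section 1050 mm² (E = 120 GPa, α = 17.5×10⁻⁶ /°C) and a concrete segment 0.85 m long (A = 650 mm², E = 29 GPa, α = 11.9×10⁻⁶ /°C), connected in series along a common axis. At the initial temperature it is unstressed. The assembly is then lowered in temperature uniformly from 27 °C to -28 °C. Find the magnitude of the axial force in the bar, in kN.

If the supports were absent, the total length change would be Σ αᵢΔT Lᵢ = 17.5×10⁻⁶×55×775 + 11.9×10⁻⁶×55×850 = 1.302 mm.
The rigid supports impose zero overall length change; the single axial force P common to all segments must satisfy P Σ Lᵢ/(AᵢEᵢ) = δ_free.
The series flexibility is Σ Lᵢ/(AᵢEᵢ) = 775/(1050×120×10³) + 850/(650×29×10³) = 5.124×10⁻⁵ mm/N.
Hence P = δ_free / Σ(L/AE) = 1.302/5.124×10⁻⁵ = 25.41 kN (tensile).

P ≈ 25.4 kN (tensile)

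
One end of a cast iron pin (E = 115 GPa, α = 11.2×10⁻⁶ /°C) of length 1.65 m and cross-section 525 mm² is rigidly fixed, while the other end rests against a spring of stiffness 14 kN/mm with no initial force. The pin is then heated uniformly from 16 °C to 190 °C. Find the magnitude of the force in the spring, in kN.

Free thermal expansion: δ_free = αΔT L = 11.2×10⁻⁶ × 174 × 1650 = 3.216 mm.
Let P be the compressive force at the spring. The pin shortens elastically by PL/(AE) and the spring compresses by P/k; together these equal δ_free.
P [ L/(AE) + 1/k ] = δ_free → P [ 1650/(525×115×10³) + 1/(14×10³) ] = 3.216.
P = 3.216 / 9.876×10⁻⁵ = 32560 N.

P ≈ 32.6 kN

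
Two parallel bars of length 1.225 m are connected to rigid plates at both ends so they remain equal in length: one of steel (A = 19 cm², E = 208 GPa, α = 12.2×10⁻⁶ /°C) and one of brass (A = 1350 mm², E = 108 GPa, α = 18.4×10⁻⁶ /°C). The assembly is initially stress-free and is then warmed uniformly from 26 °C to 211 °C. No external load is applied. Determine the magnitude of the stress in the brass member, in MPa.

σ ≈ 90.5 MPa (compressive)

Both members must finish at the same length. With the larger α, the brass tends to over-expand; the plates restrain it, putting the brass in compression and the steel in tension. With no external load the two internal forces are equal and opposite, magnitude P.
Equating the net (thermal + elastic) strains gives |α₁ − α₂|·ΔT = P·[1/(A₁E₁) + 1/(A₂E₂)].
|α₁ − α₂|·ΔT = 6.2×10⁻⁶ × 185 = 0.001147.
1/(A₁E₁) + 1/(A₂E₂) = 1/(1900×208×10³) + 1/(1350×108×10³) = 9.389×10⁻⁹ N⁻¹.
P = 0.001147 / 9.389×10⁻⁹ = 122200 N = 122.2 kN.
σ_{brass} = P/A₂ = 122200/1350 = 90.49 MPa, compressive.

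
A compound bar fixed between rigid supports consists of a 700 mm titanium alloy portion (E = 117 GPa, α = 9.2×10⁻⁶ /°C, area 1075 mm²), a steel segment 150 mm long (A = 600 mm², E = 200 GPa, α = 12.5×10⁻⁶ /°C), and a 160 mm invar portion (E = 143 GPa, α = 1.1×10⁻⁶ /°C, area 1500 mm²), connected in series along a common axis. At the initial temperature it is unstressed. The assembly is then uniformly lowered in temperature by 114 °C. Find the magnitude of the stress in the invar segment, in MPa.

σ ≈ 85.3 MPa (tensile)

Free thermal contraction of the whole bar: Σ αᵢΔT Lᵢ = 9.2×10⁻⁶×114×700 + 12.5×10⁻⁶×114×150 + 1.1×10⁻⁶×114×160 = 0.968 mm.
Since the ends are fixed, an axial force P builds up, equal in every segment, with P · Σ Lᵢ/(AᵢEᵢ) = δ_free.
Σ Lᵢ/(AᵢEᵢ) = 700/(1075×117×10³) + 150/(600×200×10³) + 160/(1500×143×10³) = 7.561×10⁻⁶ mm/N.
P = 0.968 / 7.561×10⁻⁶ = 128000 N = 128 kN, tensile.
σ_{invar} = P / A = 128000 / 1500 = 85.34 MPa.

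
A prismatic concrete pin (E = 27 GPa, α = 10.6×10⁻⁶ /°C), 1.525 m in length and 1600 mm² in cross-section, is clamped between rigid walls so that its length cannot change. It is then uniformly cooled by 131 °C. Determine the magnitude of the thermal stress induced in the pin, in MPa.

σ ≈ 37.5 MPa (tensile)

The supports are rigid, so the total axial strain is zero. The restrained thermal strain is ε = αΔT = 10.6×10⁻⁶ × 131 = 1388.6×10⁻⁶.
σ = EαΔT = 27×10³ × 10.6×10⁻⁶ × 131 = 37.49 MPa (tensile; the pin is trying to contract).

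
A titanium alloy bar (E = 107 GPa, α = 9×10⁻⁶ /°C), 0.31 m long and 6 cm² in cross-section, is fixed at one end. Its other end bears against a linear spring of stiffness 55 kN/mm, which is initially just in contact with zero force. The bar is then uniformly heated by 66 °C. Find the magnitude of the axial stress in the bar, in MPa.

σ ≈ 13.3 MPa (compressive)

If the spring were absent the bar would lengthen by αΔT L = 9×10⁻⁶ × 66 × 310 = 0.1841 mm.
Let P be the compressive force at the spring. The bar shortens elastically by PL/(AE) and the spring compresses by P/k; together these equal δ_free.
So P = δ_free / [L/(AE) + 1/k] = 0.1841 / [ 310/(600×107×10³) + 1/(55×10³) ].
P = 0.1841 / 2.301×10⁻⁵ = 8002 N.
σ = P/A = 8002/600 = 13.34 MPa.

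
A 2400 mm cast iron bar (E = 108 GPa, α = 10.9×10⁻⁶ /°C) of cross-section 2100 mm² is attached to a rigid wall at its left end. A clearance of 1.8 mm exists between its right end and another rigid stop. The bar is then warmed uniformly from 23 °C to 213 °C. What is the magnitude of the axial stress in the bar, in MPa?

If the wall were absent the bar would grow by αΔT L = 10.9×10⁻⁶ × 190 × 2400 = 4.97 mm.
This exceeds the 1.8 mm gap, so the wall pushes back. The portion of expansion that must be recovered elastically is δ_free − gap = 4.97 − 1.8 = 3.17 mm.
So σ = E(δ_free − g)/L = 108×10³ × 3.17/2400 = 142.7 MPa.

σ ≈ 143 MPa (compressive)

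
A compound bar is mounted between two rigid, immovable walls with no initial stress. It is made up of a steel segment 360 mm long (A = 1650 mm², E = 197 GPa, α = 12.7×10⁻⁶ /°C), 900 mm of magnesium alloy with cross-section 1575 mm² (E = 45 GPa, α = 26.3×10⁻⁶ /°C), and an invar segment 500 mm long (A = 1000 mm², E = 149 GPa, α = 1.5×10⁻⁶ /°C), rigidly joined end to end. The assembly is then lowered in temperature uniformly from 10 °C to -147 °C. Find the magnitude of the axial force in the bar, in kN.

P ≈ 265 kN (tensile)

With the walls removed the bar would change length by δ_free = Σ αᵢΔT Lᵢ = 12.7×10⁻⁶×157×360 + 26.3×10⁻⁶×157×900 + 1.5×10⁻⁶×157×500 = 4.552 mm.
Since the ends are fixed, an axial force P builds up, equal in every segment, with P · Σ Lᵢ/(AᵢEᵢ) = δ_free.
The series flexibility is Σ Lᵢ/(AᵢEᵢ) = 360/(1650×197×10³) + 900/(1575×45×10³) + 500/(1000×149×10³) = 1.716×10⁻⁵ mm/N.
Hence P = δ_free / Σ(L/AE) = 4.552/1.716×10⁻⁵ = 265.2 kN (tensile).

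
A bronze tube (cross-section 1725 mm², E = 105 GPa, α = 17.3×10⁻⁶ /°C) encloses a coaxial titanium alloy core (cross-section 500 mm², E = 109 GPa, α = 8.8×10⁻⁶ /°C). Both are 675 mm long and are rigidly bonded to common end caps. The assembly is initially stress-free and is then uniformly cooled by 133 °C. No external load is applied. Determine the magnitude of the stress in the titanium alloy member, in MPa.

Equilibrium of a rigid end plate with no external load gives equal and opposite internal forces ±P in the two members. Since α_{bronze} > α_{titanium alloy}, cooling drives the bronze into tension and the titanium alloy into compression.
Compatibility of the two members (thermal + elastic change equal): (α₁ − α₂)ΔT = P·[1/(A₁E₁) + 1/(A₂E₂)].
|α₁ − α₂|·ΔT = 8.5×10⁻⁶ × 133 = 0.00113.
1/(A₁E₁) + 1/(A₂E₂) = 1/(1725×105×10³) + 1/(500×109×10³) = 2.387×10⁻⁸ N⁻¹.
P = 0.00113 / 2.387×10⁻⁸ = 47360 N = 47.36 kN.
σ_{titanium alloy} = P/A₂ = 47360/500 = 94.72 MPa, compressive.

σ ≈ 94.7 MPa (compressive)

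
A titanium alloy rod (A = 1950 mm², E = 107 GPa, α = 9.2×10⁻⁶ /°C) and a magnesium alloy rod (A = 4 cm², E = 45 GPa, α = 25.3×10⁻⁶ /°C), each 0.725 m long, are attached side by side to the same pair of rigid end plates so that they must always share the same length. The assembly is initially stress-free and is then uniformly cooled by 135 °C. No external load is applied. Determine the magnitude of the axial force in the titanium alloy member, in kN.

The magnesium alloy has the larger α, so on cooling it would change length more than the titanium alloy if both were free. The rigid plates force a common final length, so the magnesium alloy is put into tension and the titanium alloy into compression, with equal and opposite forces P (no external load).
Compatibility of the two members (thermal + elastic change equal): (α₁ − α₂)ΔT = P·[1/(A₁E₁) + 1/(A₂E₂)].
|α₁ − α₂|·ΔT = 16.1×10⁻⁶ × 135 = 0.002174.
1/(A₁E₁) + 1/(A₂E₂) = 1/(1950×107×10³) + 1/(400×45×10³) = 6.035×10⁻⁸ N⁻¹.
P = 0.002174 / 6.035×10⁻⁸ = 36020 N = 36.02 kN.

P ≈ 36 kN (compressive in the titanium alloy)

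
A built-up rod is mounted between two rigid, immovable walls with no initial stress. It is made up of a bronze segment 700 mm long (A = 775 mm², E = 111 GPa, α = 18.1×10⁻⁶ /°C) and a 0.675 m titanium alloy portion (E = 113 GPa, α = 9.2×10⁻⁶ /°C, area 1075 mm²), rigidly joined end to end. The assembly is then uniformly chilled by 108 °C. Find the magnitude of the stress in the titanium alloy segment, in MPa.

Free thermal contraction of the whole bar: Σ αᵢΔT Lᵢ = 18.1×10⁻⁶×108×700 + 9.2×10⁻⁶×108×675 = 2.039 mm.
The rigid supports impose zero overall length change; the single axial force P common to all segments must satisfy P Σ Lᵢ/(AᵢEᵢ) = δ_free.
Σ Lᵢ/(AᵢEᵢ) = 700/(775×111×10³) + 675/(1075×113×10³) = 1.369×10⁻⁵ mm/N.
P = 2.039 / 1.369×10⁻⁵ = 148900 N = 148.9 kN, tensile.
σ_{titanium alloy} = P / A = 148900 / 1075 = 138.5 MPa.

σ ≈ 139 MPa (tensile)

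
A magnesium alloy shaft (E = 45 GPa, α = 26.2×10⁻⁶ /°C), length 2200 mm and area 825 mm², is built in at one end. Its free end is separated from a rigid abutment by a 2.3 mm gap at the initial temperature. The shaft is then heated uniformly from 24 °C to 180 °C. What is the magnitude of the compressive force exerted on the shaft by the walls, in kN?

P ≈ 113 kN

If the wall were absent the shaft would grow by αΔT L = 26.2×10⁻⁶ × 156 × 2200 = 8.992 mm.
The gap closes (δ_free > 2.3 mm) and the wall then resists a further 8.992 − 2.3 = 6.692 mm of expansion.
That suppressed elongation corresponds to σ = E·Δ/L = 45×10³ × 6.692/2200 = 136.9 MPa.
Force on the wall = σA = 136.9 × 825 mm² = 112.9 kN.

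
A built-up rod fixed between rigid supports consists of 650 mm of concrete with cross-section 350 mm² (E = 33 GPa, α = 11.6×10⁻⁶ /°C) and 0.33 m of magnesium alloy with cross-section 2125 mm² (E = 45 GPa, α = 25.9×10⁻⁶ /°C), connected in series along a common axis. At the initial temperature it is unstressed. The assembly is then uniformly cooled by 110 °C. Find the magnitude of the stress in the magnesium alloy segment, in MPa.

If the supports were absent, the total length change would be Σ αᵢΔT Lᵢ = 11.6×10⁻⁶×110×650 + 25.9×10⁻⁶×110×330 = 1.77 mm.
The walls prevent any net length change, so an axial force P (same in every segment) develops. Compatibility: P · Σ Lᵢ/(AᵢEᵢ) = δ_free.
The series flexibility is Σ Lᵢ/(AᵢEᵢ) = 650/(350×33×10³) + 330/(2125×45×10³) = 5.973×10⁻⁵ mm/N.
P = 1.77 / 5.973×10⁻⁵ = 29630 N = 29.63 kN, tensile.
σ_{magnesium alloy} = P / A = 29630 / 2125 = 13.94 MPa.

σ ≈ 13.9 MPa (tensile)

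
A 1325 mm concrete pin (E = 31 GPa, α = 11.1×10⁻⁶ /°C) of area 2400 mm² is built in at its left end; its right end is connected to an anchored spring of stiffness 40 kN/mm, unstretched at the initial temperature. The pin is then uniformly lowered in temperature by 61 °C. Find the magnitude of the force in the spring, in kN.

If the spring were absent the pin would shorten by αΔT L = 11.1×10⁻⁶ × 61 × 1325 = 0.8972 mm.
Let P be the tensile force in the spring. The pin extends elastically by PL/(AE) and the spring stretches by P/k; together these equal δ_free.
P [ L/(AE) + 1/k ] = δ_free → P [ 1325/(2400×31×10³) + 1/(40×10³) ] = 0.8972.
P = 0.8972 / 4.281×10⁻⁵ = 20960 N.

P ≈ 21 kN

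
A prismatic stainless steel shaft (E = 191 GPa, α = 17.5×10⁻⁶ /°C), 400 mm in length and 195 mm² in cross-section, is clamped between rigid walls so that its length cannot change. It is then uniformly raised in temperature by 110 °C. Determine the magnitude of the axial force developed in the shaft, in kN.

P ≈ 71.7 kN (compressive)

The ends cannot move, so σ = EαΔT = 191×10³ × 17.5×10⁻⁶ × 110 = 367.7 MPa.
Axial force P = σA = 367.7 × 195 = 71700 N = 71.7 kN, compressive.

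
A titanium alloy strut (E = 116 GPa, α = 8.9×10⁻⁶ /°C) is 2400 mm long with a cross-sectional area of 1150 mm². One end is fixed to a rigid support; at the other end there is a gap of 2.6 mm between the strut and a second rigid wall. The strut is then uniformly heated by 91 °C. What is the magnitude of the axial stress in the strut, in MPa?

σ ≈ 0 MPa

Free thermal elongation = αΔT L = 8.9×10⁻⁶ × 91 × 2400 = 1.944 mm.
Since δ_free = 1.94 mm is less than the 2.6 mm gap, the strut never touches the wall. No axial force develops.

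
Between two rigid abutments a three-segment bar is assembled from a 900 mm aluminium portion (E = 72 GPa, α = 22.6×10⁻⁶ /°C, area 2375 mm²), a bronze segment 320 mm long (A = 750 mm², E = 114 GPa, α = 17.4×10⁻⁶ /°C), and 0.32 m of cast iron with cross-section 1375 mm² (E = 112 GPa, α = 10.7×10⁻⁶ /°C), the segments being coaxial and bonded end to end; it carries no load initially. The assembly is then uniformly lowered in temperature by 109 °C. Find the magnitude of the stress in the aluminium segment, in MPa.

Free thermal contraction of the whole bar: Σ αᵢΔT Lᵢ = 22.6×10⁻⁶×109×900 + 17.4×10⁻⁶×109×320 + 10.7×10⁻⁶×109×320 = 3.197 mm.
Since the ends are fixed, an axial force P builds up, equal in every segment, with P · Σ Lᵢ/(AᵢEᵢ) = δ_free.
The series flexibility is Σ Lᵢ/(AᵢEᵢ) = 900/(2375×72×10³) + 320/(750×114×10³) + 320/(1375×112×10³) = 1.108×10⁻⁵ mm/N.
P = 3.197 / 1.108×10⁻⁵ = 288500 N = 288.5 kN, tensile.
σ_{aluminium} = P / A = 288500 / 2375 = 121.5 MPa.

σ ≈ 121 MPa (tensile)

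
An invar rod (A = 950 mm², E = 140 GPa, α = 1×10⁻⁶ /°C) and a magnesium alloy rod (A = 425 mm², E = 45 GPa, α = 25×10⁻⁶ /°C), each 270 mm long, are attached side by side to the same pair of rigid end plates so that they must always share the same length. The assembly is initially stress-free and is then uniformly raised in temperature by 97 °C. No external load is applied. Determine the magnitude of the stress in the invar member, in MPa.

σ ≈ 41 MPa (tensile)

Both members must finish at the same length. With the larger α, the magnesium alloy tends to over-expand; the plates restrain it, putting the magnesium alloy in compression and the invar in tension. With no external load the two internal forces are equal and opposite, magnitude P.
Setting the final lengths equal and cancelling L: (α₁ − α₂)ΔT = P/(A₁E₁) + P/(A₂E₂).
|α₁ − α₂|·ΔT = 24×10⁻⁶ × 97 = 0.002328.
1/(A₁E₁) + 1/(A₂E₂) = 1/(950×140×10³) + 1/(425×45×10³) = 5.981×10⁻⁸ N⁻¹.
P = 0.002328 / 5.981×10⁻⁸ = 38930 N = 38.93 kN.
σ_{invar} = P/A₁ = 38930/950 = 40.97 MPa, tensile.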